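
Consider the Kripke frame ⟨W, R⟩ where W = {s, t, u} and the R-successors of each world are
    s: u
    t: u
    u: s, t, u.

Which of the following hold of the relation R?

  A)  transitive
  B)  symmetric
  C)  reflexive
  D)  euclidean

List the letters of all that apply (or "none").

B

(A) not transitive: s R u and u R s but not s R s.
(B) symmetric: every R-edge is matched by its reverse.
(C) not reflexive: not s R s.
(D) not euclidean: u R s and u R t but not s R t.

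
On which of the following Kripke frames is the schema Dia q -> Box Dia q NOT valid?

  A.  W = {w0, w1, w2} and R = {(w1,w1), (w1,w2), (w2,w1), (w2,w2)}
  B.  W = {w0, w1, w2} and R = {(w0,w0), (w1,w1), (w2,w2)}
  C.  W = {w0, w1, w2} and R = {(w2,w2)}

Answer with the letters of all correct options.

none

The schema Dia q -> Box Dia q is axiom 5; it is valid on a frame iff R is euclidean.
(A) R is euclidean (any two R-successors of the same world are R-related), so the schema is valid here.
(B) R is euclidean (any two R-successors of the same world are R-related), so the schema is valid here.
(C) R is euclidean (any two R-successors of the same world are R-related), so the schema is valid here.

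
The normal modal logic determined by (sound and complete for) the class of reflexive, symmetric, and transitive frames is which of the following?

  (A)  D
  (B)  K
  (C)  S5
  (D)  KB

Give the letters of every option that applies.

(A) D is determined by the class of serial frames.
(B) K is determined by the class of arbitrary frames.
(C) S5 is determined by exactly this class.
(D) KB is determined by the class of symmetric frames.

C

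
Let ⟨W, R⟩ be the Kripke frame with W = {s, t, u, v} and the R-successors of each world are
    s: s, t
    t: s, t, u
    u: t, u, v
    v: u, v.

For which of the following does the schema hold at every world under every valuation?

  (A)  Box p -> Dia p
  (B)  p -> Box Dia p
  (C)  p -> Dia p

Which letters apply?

A, B, C

R is reflexive: each world relates to itself.
R is symmetric: every R-edge is matched by its reverse.
R is serial: every world has an R-successor.
(A) Box p -> Dia p (axiom D) characterises the serial frames. R is serial — valid.
(B) axiom B: valid iff R is symmetric. R is symmetric — valid.
(C) p -> Dia p (the dual of axiom T) characterises the reflexive frames. R is reflexive — valid.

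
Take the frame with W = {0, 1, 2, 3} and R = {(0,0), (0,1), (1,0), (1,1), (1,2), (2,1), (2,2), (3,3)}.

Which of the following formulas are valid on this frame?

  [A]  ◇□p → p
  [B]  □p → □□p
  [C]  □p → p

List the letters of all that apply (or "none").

R is reflexive: each world relates to itself.
R is symmetric: every R-edge is matched by its reverse.
R is not transitive: 0 R 1 and 1 R 2 but not 0 R 2.
(A) ◇□p → p is the dual of axiom B; it is valid on a frame exactly when R is symmetric. R is symmetric, so valid.
(B) □p → □□p (axiom 4) characterises the transitive frames. R is not transitive — not valid.
(C) □p → p is axiom T; it is valid on a frame exactly when R is reflexive. R is reflexive, so valid.

A, C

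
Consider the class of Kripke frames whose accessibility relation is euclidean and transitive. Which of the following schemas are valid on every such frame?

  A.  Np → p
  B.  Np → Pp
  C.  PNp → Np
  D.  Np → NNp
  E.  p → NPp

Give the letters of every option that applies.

(A) Np → p is axiom T, which corresponds to reflexivity. Such an R need not be reflexive — not valid.
(B) Np → Pp is axiom D, which corresponds to seriality. Such an R need not be serial — not valid.
(C) PNp → Np is the dual of axiom 5, which corresponds to the euclidean property. Every such R is euclidean — valid.
(D) axiom 4: valid iff R is transitive. Every such R is transitive — valid.
(E) axiom B: valid iff R is symmetric. Such an R need not be symmetric — not valid.

C, D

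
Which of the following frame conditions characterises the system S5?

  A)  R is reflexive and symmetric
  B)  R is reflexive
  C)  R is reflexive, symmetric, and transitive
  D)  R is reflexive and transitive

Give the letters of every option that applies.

C

(A) this class determines B (= KTB), not S5.
(B) this class determines T (= KT), not S5.
(C) S5 is sound and complete for exactly this class.
(D) this class determines S4, not S5.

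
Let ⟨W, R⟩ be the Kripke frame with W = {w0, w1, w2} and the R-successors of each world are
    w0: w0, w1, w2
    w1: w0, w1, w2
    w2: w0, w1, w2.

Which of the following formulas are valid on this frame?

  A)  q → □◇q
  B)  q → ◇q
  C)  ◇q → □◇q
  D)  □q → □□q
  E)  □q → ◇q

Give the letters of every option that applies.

A, B, C, D, E

R is reflexive: each world relates to itself.
R is symmetric: every R-edge is matched by its reverse.
R is transitive: R is closed under composition.
R is euclidean: any two R-successors of the same world are R-related.
R is serial: every world has an R-successor.
(A) q → □◇q (axiom B) characterises the symmetric frames. R is symmetric — valid.
(B) the dual of axiom T: valid iff R is reflexive. R is reflexive — valid.
(C) ◇q → □◇q is axiom 5; it is valid on a frame exactly when R is euclidean. R is euclidean, so valid.
(D) □q → □□q (axiom 4) characterises the transitive frames. R is transitive — valid.
(E) □q → ◇q is axiom D; it is valid on a frame exactly when R is serial. R is serial, so valid.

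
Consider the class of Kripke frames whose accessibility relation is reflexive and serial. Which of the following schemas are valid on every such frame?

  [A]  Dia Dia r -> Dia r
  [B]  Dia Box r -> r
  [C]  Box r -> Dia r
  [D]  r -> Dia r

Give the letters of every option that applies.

(A) Dia Dia r -> Dia r (the dual of axiom 4) characterises the transitive frames. Such an R need not be transitive — not valid.
(B) Dia Box r -> r is the dual of axiom B; it is valid on a frame exactly when R is symmetric. Such an R need not be symmetric, so not valid.
(C) Box r -> Dia r is axiom D, which corresponds to seriality. Every such R is serial — valid.
(D) the dual of axiom T: valid iff R is reflexive. Every such R is reflexive — valid.

C, D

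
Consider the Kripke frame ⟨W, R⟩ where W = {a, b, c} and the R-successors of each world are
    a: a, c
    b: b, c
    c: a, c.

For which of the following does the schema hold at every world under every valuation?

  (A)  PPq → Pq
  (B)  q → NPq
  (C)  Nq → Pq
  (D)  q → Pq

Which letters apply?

C, D

R is reflexive: each world relates to itself.
R is not symmetric: b R c but not c R b.
R is not transitive: b R c and c R a but not b R a.
R is serial: every world has an R-successor.
(A) PPq → Pq is the dual of axiom 4; it is valid on a frame exactly when R is transitive. R is not transitive, so not valid.
(B) q → NPq is axiom B, which corresponds to symmetry. R is not symmetric — not valid.
(C) Nq → Pq (axiom D) characterises the serial frames. R is serial — valid.
(D) q → Pq is the dual of axiom T, which corresponds to reflexivity. R is reflexive — valid.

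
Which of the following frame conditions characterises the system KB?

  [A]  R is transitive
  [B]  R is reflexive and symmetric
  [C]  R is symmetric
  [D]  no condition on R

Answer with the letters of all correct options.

C

(A) this class determines K4, not KB.
(B) this class determines B (= KTB), not KB.
(C) KB is sound and complete for exactly this class.
(D) this class determines K, not KB.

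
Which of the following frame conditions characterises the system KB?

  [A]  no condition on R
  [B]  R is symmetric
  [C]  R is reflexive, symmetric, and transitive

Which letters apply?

(A) this class determines K, not KB.
(B) KB is sound and complete for exactly this class.
(C) this class determines S5, not KB.

B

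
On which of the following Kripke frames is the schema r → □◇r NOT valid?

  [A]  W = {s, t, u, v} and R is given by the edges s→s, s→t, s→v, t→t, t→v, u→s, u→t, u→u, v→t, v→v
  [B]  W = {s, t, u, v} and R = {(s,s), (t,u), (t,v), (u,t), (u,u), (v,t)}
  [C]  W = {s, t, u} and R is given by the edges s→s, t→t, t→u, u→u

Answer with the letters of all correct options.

The schema r → □◇r is axiom B; it is valid on a frame iff R is symmetric.
(A) R is not symmetric (s R t but not t R s), so the schema fails here.
(B) R is symmetric (every R-edge is matched by its reverse), so the schema is valid here.
(C) R is not symmetric (t R u but not u R t), so the schema fails here.

A, C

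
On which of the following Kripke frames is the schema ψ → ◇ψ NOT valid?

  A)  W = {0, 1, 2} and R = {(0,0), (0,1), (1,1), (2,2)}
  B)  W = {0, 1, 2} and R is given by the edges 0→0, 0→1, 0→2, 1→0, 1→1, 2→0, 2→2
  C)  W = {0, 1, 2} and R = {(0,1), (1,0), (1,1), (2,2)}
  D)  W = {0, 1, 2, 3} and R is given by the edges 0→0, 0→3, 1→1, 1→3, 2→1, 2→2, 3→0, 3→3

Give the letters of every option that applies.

The schema ψ → ◇ψ is the dual of axiom T; it is valid on a frame iff R is reflexive.
(A) R is reflexive (each world relates to itself), so the schema is valid here.
(B) R is reflexive (each world relates to itself), so the schema is valid here.
(C) R is not reflexive (not 0 R 0), so the schema fails here.
(D) R is reflexive (each world relates to itself), so the schema is valid here.

C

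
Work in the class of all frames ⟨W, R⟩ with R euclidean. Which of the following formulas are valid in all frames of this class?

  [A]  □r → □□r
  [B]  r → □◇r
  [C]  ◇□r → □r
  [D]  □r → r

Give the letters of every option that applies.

C

(A) □r → □□r is axiom 4, which corresponds to transitivity. Such an R need not be transitive — not valid.
(B) axiom B: valid iff R is symmetric. Such an R need not be symmetric — not valid.
(C) ◇□r → □r is the dual of axiom 5, which corresponds to the euclidean property. Every such R is euclidean — valid.
(D) □r → r (axiom T) characterises the reflexive frames. Such an R need not be reflexive — not valid.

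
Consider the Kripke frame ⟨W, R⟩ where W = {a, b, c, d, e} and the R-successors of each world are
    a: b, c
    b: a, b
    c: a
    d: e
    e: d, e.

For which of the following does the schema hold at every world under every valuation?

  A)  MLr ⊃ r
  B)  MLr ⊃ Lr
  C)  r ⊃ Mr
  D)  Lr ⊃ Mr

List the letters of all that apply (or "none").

A, D

R is not reflexive: not a R a.
R is symmetric: every R-edge is matched by its reverse.
R is not euclidean: a R b and a R c but not b R c.
R is serial: every world has an R-successor.
(A) MLr ⊃ r is the dual of axiom B; it is valid on a frame exactly when R is symmetric. R is symmetric, so valid.
(B) MLr ⊃ Lr is the dual of axiom 5; it is valid on a frame exactly when R is euclidean. R is not euclidean, so not valid.
(C) r ⊃ Mr is the dual of axiom T, which corresponds to reflexivity. R is not reflexive — not valid.
(D) Lr ⊃ Mr (axiom D) characterises the serial frames. R is serial — valid.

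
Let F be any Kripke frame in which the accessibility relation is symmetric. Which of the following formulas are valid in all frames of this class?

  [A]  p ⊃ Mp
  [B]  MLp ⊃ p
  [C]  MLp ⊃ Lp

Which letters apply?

B

(A) the dual of axiom T: valid iff R is reflexive. Such an R need not be reflexive — not valid.
(B) the dual of axiom B: valid iff R is symmetric. Every such R is symmetric — valid.
(C) MLp ⊃ Lp is the dual of axiom 5, which corresponds to the euclidean property. Such an R need not be euclidean — not valid.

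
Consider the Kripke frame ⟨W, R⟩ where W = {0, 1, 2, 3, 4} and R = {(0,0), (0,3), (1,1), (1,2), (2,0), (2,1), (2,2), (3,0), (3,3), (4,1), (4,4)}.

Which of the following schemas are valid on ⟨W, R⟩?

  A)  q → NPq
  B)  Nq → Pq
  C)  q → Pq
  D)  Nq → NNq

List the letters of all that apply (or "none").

R is reflexive: each world relates to itself.
R is not symmetric: 2 R 0 but not 0 R 2.
R is not transitive: 1 R 2 and 2 R 0 but not 1 R 0.
R is serial: every world has an R-successor.
(A) q → NPq is axiom B, which corresponds to symmetry. R is not symmetric — not valid.
(B) Nq → Pq (axiom D) characterises the serial frames. R is serial — valid.
(C) q → Pq is the dual of axiom T, which corresponds to reflexivity. R is reflexive — valid.
(D) Nq → NNq is axiom 4; it is valid on a frame exactly when R is transitive. R is not transitive, so not valid.

B, C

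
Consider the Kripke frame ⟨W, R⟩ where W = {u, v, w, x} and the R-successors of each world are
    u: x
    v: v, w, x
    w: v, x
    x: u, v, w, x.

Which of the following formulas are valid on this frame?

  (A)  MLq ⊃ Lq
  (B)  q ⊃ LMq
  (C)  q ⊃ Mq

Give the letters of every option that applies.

B

R is not reflexive: not u R u.
R is symmetric: every R-edge is matched by its reverse.
R is not euclidean: x R u and x R v but not u R v.
(A) MLq ⊃ Lq is the dual of axiom 5; it is valid on a frame exactly when R is euclidean. R is not euclidean, so not valid.
(B) q ⊃ LMq is axiom B, which corresponds to symmetry. R is symmetric — valid.
(C) q ⊃ Mq is the dual of axiom T, which corresponds to reflexivity. R is not reflexive — not valid.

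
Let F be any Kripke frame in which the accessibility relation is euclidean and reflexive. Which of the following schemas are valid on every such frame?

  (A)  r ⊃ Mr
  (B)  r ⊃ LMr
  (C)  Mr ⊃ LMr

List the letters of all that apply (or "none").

A reflexive euclidean relation is also symmetric (from wRw and wRv the euclidean condition gives vRw) and hence transitive; it is an equivalence relation.
(A) r ⊃ Mr is the dual of axiom T; it is valid on a frame exactly when R is reflexive. Every such R is reflexive, so valid.
(B) r ⊃ LMr is axiom B, which corresponds to symmetry. Every such R is symmetric — valid.
(C) Mr ⊃ LMr is axiom 5; it is valid on a frame exactly when R is euclidean. Every such R is euclidean, so valid.

A, B, C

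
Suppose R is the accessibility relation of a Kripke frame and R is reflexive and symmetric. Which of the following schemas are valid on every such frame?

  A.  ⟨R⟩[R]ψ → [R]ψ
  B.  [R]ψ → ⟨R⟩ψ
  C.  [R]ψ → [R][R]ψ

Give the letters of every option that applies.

B

Reflexive relations are serial.
(A) ⟨R⟩[R]ψ → [R]ψ is the dual of axiom 5; it is valid on a frame exactly when R is euclidean. Such an R need not be euclidean, so not valid.
(B) axiom D: valid iff R is serial. Every such R is serial — valid.
(C) axiom 4: valid iff R is transitive. Such an R need not be transitive — not valid.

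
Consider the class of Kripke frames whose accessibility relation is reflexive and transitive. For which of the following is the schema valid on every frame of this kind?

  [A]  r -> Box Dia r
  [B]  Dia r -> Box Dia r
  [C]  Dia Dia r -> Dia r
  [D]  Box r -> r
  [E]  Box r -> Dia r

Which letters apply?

Reflexive relations are serial.
(A) r -> Box Dia r (axiom B) characterises the symmetric frames. Such an R need not be symmetric — not valid.
(B) axiom 5: valid iff R is euclidean. Such an R need not be euclidean — not valid.
(C) the dual of axiom 4: valid iff R is transitive. Every such R is transitive — valid.
(D) Box r -> r (axiom T) characterises the reflexive frames. Every such R is reflexive — valid.
(E) Box r -> Dia r is axiom D, which corresponds to seriality. Every such R is serial — valid.

C, D, E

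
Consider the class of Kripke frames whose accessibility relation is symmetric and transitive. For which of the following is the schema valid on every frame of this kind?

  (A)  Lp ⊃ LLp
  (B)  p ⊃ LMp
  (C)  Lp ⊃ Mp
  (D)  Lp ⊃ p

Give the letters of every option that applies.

A symmetric transitive relation is euclidean (uRv and uRw give vRu by symmetry, then vRw by transitivity).
(A) axiom 4: valid iff R is transitive. Every such R is transitive — valid.
(B) axiom B: valid iff R is symmetric. Every such R is symmetric — valid.
(C) Lp ⊃ Mp is axiom D; it is valid on a frame exactly when R is serial. Such an R need not be serial, so not valid.
(D) Lp ⊃ p (axiom T) characterises the reflexive frames. Such an R need not be reflexive — not valid.

A, B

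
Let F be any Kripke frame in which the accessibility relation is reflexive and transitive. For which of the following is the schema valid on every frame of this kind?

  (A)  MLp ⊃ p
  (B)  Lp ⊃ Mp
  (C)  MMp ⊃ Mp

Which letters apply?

B, C

Reflexive relations are serial.
(A) the dual of axiom B: valid iff R is symmetric. Such an R need not be symmetric — not valid.
(B) axiom D: valid iff R is serial. Every such R is serial — valid.
(C) MMp ⊃ Mp is the dual of axiom 4, which corresponds to transitivity. Every such R is transitive — valid.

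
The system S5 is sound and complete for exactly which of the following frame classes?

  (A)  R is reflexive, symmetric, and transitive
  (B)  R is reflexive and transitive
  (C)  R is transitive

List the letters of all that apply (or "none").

(A) S5 is sound and complete for exactly this class.
(B) this class determines S4, not S5.
(C) this class determines K4, not S5.

A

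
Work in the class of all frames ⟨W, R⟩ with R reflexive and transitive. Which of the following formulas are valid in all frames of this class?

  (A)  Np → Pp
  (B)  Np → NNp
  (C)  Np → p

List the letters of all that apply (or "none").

Reflexive relations are serial.
(A) axiom D: valid iff R is serial. Every such R is serial — valid.
(B) Np → NNp is axiom 4; it is valid on a frame exactly when R is transitive. Every such R is transitive, so valid.
(C) Np → p (axiom T) characterises the reflexive frames. Every such R is reflexive — valid.

A, B, C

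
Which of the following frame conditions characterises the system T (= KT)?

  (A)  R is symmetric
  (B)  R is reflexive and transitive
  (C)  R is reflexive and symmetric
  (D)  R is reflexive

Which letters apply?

(A) this class determines KB, not T (= KT).
(B) this class determines S4, not T (= KT).
(C) this class determines B (= KTB), not T (= KT).
(D) T (= KT) is sound and complete for exactly this class.

D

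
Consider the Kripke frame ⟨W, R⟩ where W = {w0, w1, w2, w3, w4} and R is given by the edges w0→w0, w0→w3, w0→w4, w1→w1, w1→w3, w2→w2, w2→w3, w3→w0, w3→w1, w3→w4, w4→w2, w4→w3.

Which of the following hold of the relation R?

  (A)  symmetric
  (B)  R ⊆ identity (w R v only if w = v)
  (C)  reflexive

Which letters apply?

(A) not symmetric: w0 R w4 but not w4 R w0.
(B) not ⊆ identity: w0 R w3 with w0 ≠ w3.
(C) not reflexive: not w3 R w3.

none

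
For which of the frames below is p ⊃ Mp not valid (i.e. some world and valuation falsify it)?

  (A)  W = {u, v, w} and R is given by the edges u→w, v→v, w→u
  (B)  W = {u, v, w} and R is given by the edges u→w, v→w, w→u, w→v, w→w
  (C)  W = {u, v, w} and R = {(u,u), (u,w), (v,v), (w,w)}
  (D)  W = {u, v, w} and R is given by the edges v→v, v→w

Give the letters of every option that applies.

A, B, D

The schema p ⊃ Mp is the dual of axiom T; it is valid on a frame iff R is reflexive.
(A) R is not reflexive (not u R u), so the schema fails here.
(B) R is not reflexive (not u R u), so the schema fails here.
(C) R is reflexive (each world relates to itself), so the schema is valid here.
(D) R is not reflexive (not u R u), so the schema fails here.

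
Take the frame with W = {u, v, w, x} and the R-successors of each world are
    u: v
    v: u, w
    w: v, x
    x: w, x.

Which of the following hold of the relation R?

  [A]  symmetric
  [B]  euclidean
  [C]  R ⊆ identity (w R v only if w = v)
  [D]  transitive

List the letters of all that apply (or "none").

(A) symmetric: every R-edge is matched by its reverse.
(B) not euclidean: v R u and v R w but not u R w.
(C) not ⊆ identity: u R v with u ≠ v.
(D) not transitive: u R v and v R u but not u R u.

A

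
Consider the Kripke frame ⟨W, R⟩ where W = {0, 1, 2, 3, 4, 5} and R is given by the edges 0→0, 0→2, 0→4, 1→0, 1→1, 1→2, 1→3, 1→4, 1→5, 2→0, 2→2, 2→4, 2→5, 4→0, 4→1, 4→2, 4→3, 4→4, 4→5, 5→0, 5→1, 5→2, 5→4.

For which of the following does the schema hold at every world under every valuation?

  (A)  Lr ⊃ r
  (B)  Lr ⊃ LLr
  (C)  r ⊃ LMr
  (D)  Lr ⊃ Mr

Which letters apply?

none

R is not reflexive: not 3 R 3.
R is not symmetric: 1 R 0 but not 0 R 1.
R is not transitive: 0 R 2 and 2 R 5 but not 0 R 5.
R is not serial: 3 has no R-successor.
(A) Lr ⊃ r (axiom T) characterises the reflexive frames. R is not reflexive — not valid.
(B) axiom 4: valid iff R is transitive. R is not transitive — not valid.
(C) r ⊃ LMr is axiom B; it is valid on a frame exactly when R is symmetric. R is not symmetric, so not valid.
(D) Lr ⊃ Mr (axiom D) characterises the serial frames. R is not serial — not valid.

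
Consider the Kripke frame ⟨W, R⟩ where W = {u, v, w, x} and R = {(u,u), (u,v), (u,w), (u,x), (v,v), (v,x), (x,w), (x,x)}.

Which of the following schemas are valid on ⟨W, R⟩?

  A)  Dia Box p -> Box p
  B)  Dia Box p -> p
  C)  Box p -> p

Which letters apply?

none

R is not reflexive: not w R w.
R is not symmetric: u R v but not v R u.
R is not euclidean: u R v and u R u but not v R u.
(A) Dia Box p -> Box p is the dual of axiom 5, which corresponds to the euclidean property. R is not euclidean — not valid.
(B) Dia Box p -> p (the dual of axiom B) characterises the symmetric frames. R is not symmetric — not valid.
(C) Box p -> p is axiom T, which corresponds to reflexivity. R is not reflexive — not valid.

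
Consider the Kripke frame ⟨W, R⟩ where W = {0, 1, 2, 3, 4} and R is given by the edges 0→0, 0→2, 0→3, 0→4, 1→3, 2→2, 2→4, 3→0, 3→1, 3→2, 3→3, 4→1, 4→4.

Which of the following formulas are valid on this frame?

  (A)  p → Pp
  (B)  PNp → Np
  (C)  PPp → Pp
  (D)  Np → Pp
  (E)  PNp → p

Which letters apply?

R is not reflexive: not 1 R 1.
R is not symmetric: 0 R 2 but not 2 R 0.
R is not transitive: 0 R 3 and 3 R 1 but not 0 R 1.
R is not euclidean: 0 R 2 and 0 R 0 but not 2 R 0.
R is serial: every world has an R-successor.
(A) p → Pp is the dual of axiom T; it is valid on a frame exactly when R is reflexive. R is not reflexive, so not valid.
(B) PNp → Np is the dual of axiom 5; it is valid on a frame exactly when R is euclidean. R is not euclidean, so not valid.
(C) PPp → Pp is the dual of axiom 4, which corresponds to transitivity. R is not transitive — not valid.
(D) Np → Pp is axiom D; it is valid on a frame exactly when R is serial. R is serial, so valid.
(E) PNp → p (the dual of axiom B) characterises the symmetric frames. R is not symmetric — not valid.

D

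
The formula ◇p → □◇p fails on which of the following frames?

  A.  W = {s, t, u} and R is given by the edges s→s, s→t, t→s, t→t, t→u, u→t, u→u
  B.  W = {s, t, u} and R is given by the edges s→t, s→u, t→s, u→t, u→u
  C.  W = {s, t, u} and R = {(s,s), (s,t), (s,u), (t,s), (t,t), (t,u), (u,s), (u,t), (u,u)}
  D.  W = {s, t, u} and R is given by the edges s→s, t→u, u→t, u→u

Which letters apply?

The schema ◇p → □◇p is axiom 5; it is valid on a frame iff R is euclidean.
(A) R is not euclidean (t R s and t R u but not s R u), so the schema fails here.
(B) R is not euclidean (s R t and s R u but not t R u), so the schema fails here.
(C) R is euclidean (any two R-successors of the same world are R-related), so the schema is valid here.
(D) R is not euclidean (u R t and u R t but not t R t), so the schema fails here.

A, B, D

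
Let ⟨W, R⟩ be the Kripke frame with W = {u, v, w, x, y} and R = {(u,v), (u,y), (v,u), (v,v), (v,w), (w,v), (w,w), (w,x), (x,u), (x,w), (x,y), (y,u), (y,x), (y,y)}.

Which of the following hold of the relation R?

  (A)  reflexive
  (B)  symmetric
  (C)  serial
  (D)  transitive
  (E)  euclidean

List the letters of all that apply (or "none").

C

(A) not reflexive: not u R u.
(B) not symmetric: x R u but not u R x.
(C) serial: every world has an R-successor.
(D) not transitive: u R v and v R u but not u R u.
(E) not euclidean: u R v and u R y but not v R y.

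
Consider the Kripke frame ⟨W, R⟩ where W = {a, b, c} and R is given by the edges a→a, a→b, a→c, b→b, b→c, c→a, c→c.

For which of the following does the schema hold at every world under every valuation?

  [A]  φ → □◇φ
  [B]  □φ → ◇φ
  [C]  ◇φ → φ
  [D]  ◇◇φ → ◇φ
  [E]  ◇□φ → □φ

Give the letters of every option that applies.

R is not symmetric: a R b but not b R a.
R is not transitive: b R c and c R a but not b R a.
R is not euclidean: a R b and a R a but not b R a.
R is serial: every world has an R-successor.
R is not a subset of the identity: a R b with a ≠ b.
(A) φ → □◇φ is axiom B; it is valid on a frame exactly when R is symmetric. R is not symmetric, so not valid.
(B) □φ → ◇φ (axiom D) characterises the serial frames. R is serial — valid.
(C) ◇φ → φ is valid only on frames where every R-edge is a self-loop. Here R ⊄ identity — not valid.
(D) the dual of axiom 4: valid iff R is transitive. R is not transitive — not valid.
(E) the dual of axiom 5: valid iff R is euclidean. R is not euclidean — not valid.

B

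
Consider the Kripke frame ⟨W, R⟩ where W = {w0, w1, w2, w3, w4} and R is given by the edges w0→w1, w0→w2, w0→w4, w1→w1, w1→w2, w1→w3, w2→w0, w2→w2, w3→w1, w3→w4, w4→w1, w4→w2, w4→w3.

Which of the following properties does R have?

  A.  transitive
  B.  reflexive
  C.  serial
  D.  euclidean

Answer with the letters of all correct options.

C

(A) not transitive: w0 R w1 and w1 R w3 but not w0 R w3.
(B) not reflexive: not w0 R w0.
(C) serial: every world has an R-successor.
(D) not euclidean: w0 R w1 and w0 R w4 but not w1 R w4.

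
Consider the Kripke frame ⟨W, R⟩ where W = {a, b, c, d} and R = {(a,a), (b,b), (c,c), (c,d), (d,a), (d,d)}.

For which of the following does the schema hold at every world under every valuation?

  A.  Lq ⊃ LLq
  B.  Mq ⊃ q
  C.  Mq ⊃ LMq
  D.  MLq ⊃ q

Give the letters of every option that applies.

R is not symmetric: c R d but not d R c.
R is not transitive: c R d and d R a but not c R a.
R is not euclidean: c R d and c R c but not d R c.
R is not a subset of the identity: c R d with c ≠ d.
(A) Lq ⊃ LLq is axiom 4; it is valid on a frame exactly when R is transitive. R is not transitive, so not valid.
(B) Mq ⊃ q (the converse of T) corresponds to R being a subset of the identity. Here R ⊄ identity, so not valid.
(C) Mq ⊃ LMq is axiom 5, which corresponds to the euclidean property. R is not euclidean — not valid.
(D) MLq ⊃ q is the dual of axiom B; it is valid on a frame exactly when R is symmetric. R is not symmetric, so not valid.

none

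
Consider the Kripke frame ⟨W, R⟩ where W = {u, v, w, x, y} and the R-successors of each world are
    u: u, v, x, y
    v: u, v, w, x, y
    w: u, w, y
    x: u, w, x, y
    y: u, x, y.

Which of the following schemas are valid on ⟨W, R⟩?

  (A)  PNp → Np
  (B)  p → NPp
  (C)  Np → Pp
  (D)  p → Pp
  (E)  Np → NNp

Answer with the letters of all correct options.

R is reflexive: each world relates to itself.
R is not symmetric: v R w but not w R v.
R is not transitive: u R v and v R w but not u R w.
R is not euclidean: u R x and u R v but not x R v.
R is serial: every world has an R-successor.
(A) PNp → Np is the dual of axiom 5; it is valid on a frame exactly when R is euclidean. R is not euclidean, so not valid.
(B) p → NPp is axiom B, which corresponds to symmetry. R is not symmetric — not valid.
(C) Np → Pp is axiom D, which corresponds to seriality. R is serial — valid.
(D) p → Pp (the dual of axiom T) characterises the reflexive frames. R is reflexive — valid.
(E) Np → NNp (axiom 4) characterises the transitive frames. R is not transitive — not valid.

C, D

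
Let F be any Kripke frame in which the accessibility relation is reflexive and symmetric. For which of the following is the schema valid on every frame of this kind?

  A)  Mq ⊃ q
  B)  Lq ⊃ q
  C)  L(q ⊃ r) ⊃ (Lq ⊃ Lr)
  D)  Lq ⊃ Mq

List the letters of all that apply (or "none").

B, C, D

Reflexive relations are serial.
(A) Mq ⊃ q is valid only on frames where every R-edge is a self-loop. Such an R need not be a subset of the identity — not valid.
(B) axiom T: valid iff R is reflexive. Every such R is reflexive — valid.
(C) this is just K, valid on every normal frame.
(D) Lq ⊃ Mq is axiom D, which corresponds to seriality. Every such R is serial — valid.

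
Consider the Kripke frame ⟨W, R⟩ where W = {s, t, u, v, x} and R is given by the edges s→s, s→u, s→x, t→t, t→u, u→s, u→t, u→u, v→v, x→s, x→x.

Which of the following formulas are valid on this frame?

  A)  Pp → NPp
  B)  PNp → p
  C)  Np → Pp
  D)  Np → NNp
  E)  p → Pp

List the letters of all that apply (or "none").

B, C, E

R is reflexive: each world relates to itself.
R is symmetric: every R-edge is matched by its reverse.
R is not transitive: s R u and u R t but not s R t.
R is not euclidean: s R u and s R x but not u R x.
R is serial: every world has an R-successor.
(A) Pp → NPp (axiom 5) characterises the euclidean frames. R is not euclidean — not valid.
(B) PNp → p (the dual of axiom B) characterises the symmetric frames. R is symmetric — valid.
(C) Np → Pp is axiom D, which corresponds to seriality. R is serial — valid.
(D) axiom 4: valid iff R is transitive. R is not transitive — not valid.
(E) p → Pp is the dual of axiom T; it is valid on a frame exactly when R is reflexive. R is reflexive, so valid.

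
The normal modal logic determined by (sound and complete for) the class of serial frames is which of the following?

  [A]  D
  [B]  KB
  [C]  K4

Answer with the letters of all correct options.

A

(A) D is determined by exactly this class.
(B) KB is determined by the class of symmetric frames.
(C) K4 is determined by the class of transitive frames.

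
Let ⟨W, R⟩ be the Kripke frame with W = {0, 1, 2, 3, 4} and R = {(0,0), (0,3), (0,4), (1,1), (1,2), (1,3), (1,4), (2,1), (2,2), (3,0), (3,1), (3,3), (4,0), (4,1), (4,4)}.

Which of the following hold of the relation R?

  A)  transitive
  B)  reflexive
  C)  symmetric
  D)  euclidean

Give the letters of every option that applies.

B, C

(A) not transitive: 0 R 3 and 3 R 1 but not 0 R 1.
(B) reflexive: each world relates to itself.
(C) symmetric: every R-edge is matched by its reverse.
(D) not euclidean: 0 R 3 and 0 R 4 but not 3 R 4.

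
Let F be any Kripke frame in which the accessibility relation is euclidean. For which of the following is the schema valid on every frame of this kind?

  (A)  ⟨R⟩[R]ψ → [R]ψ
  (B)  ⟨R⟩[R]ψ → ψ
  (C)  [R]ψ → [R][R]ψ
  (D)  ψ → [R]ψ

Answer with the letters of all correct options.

(A) the dual of axiom 5: valid iff R is euclidean. Every such R is euclidean — valid.
(B) ⟨R⟩[R]ψ → ψ (the dual of axiom B) characterises the symmetric frames. Such an R need not be symmetric — not valid.
(C) [R]ψ → [R][R]ψ is axiom 4; it is valid on a frame exactly when R is transitive. Such an R need not be transitive, so not valid.
(D) ψ → [R]ψ is valid only on frames where every R-edge is a self-loop. Such an R need not be a subset of the identity — not valid.

A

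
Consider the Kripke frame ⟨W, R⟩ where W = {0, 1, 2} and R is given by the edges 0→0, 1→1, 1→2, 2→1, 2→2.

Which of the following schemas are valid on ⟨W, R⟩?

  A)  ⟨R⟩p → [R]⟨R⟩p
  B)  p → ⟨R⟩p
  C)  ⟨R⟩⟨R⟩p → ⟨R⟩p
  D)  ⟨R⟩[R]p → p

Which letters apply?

R is reflexive: each world relates to itself.
R is symmetric: every R-edge is matched by its reverse.
R is transitive: R is closed under composition.
R is euclidean: any two R-successors of the same world are R-related.
(A) ⟨R⟩p → [R]⟨R⟩p is axiom 5; it is valid on a frame exactly when R is euclidean. R is euclidean, so valid.
(B) p → ⟨R⟩p is the dual of axiom T, which corresponds to reflexivity. R is reflexive — valid.
(C) ⟨R⟩⟨R⟩p → ⟨R⟩p is the dual of axiom 4, which corresponds to transitivity. R is transitive — valid.
(D) ⟨R⟩[R]p → p is the dual of axiom B; it is valid on a frame exactly when R is symmetric. R is symmetric, so valid.

A, B, C, D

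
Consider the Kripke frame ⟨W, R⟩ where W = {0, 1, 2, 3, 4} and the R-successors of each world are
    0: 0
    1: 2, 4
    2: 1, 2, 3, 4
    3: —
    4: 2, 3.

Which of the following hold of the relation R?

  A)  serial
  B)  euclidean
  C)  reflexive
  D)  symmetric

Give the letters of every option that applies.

none

(A) not serial: 3 has no R-successor.
(B) not euclidean: 2 R 1 and 2 R 3 but not 1 R 3.
(C) not reflexive: not 1 R 1.
(D) not symmetric: 1 R 4 but not 4 R 1.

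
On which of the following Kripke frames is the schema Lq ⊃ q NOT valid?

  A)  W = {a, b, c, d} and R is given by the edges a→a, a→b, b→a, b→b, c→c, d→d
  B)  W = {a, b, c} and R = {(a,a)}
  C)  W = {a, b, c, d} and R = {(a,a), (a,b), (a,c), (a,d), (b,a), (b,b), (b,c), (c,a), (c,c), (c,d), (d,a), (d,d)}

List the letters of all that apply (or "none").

B

The schema Lq ⊃ q is axiom T; it is valid on a frame iff R is reflexive.
(A) R is reflexive (each world relates to itself), so the schema is valid here.
(B) R is not reflexive (not b R b), so the schema fails here.
(C) R is reflexive (each world relates to itself), so the schema is valid here.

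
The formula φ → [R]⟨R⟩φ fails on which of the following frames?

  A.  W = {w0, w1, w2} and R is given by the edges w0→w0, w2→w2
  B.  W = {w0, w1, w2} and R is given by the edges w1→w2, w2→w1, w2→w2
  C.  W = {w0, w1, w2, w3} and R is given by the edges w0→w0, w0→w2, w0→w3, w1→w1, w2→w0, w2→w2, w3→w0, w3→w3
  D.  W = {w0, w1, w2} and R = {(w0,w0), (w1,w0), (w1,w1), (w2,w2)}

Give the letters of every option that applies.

D

The schema φ → [R]⟨R⟩φ is axiom B; it is valid on a frame iff R is symmetric.
(A) R is symmetric (every R-edge is matched by its reverse), so the schema is valid here.
(B) R is symmetric (every R-edge is matched by its reverse), so the schema is valid here.
(C) R is symmetric (every R-edge is matched by its reverse), so the schema is valid here.
(D) R is not symmetric (w1 R w0 but not w0 R w1), so the schema fails here.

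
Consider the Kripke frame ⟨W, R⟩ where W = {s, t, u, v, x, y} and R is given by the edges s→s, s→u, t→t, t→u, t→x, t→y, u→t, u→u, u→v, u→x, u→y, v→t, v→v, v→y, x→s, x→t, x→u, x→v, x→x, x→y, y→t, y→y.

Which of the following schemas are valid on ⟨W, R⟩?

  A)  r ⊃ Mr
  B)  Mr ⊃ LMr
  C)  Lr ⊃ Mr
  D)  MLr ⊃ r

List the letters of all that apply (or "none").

R is reflexive: each world relates to itself.
R is not symmetric: s R u but not u R s.
R is not euclidean: s R u and s R s but not u R s.
R is serial: every world has an R-successor.
(A) r ⊃ Mr is the dual of axiom T, which corresponds to reflexivity. R is reflexive — valid.
(B) Mr ⊃ LMr is axiom 5; it is valid on a frame exactly when R is euclidean. R is not euclidean, so not valid.
(C) Lr ⊃ Mr is axiom D; it is valid on a frame exactly when R is serial. R is serial, so valid.
(D) the dual of axiom B: valid iff R is symmetric. R is not symmetric — not valid.

A, C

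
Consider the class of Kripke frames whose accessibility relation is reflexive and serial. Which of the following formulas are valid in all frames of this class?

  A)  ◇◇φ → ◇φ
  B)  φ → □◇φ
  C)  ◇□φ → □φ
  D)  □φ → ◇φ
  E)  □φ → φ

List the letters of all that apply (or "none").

D, E

(A) the dual of axiom 4: valid iff R is transitive. Such an R need not be transitive — not valid.
(B) φ → □◇φ is axiom B; it is valid on a frame exactly when R is symmetric. Such an R need not be symmetric, so not valid.
(C) ◇□φ → □φ is the dual of axiom 5, which corresponds to the euclidean property. Such an R need not be euclidean — not valid.
(D) □φ → ◇φ is axiom D, which corresponds to seriality. Every such R is serial — valid.
(E) □φ → φ is axiom T, which corresponds to reflexivity. Every such R is reflexive — valid.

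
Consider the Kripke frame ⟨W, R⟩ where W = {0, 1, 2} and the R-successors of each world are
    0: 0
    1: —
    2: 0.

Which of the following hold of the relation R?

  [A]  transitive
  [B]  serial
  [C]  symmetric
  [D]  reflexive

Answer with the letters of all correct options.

A

(A) transitive: R is closed under composition.
(B) not serial: 1 has no R-successor.
(C) not symmetric: 2 R 0 but not 0 R 2.
(D) not reflexive: not 1 R 1.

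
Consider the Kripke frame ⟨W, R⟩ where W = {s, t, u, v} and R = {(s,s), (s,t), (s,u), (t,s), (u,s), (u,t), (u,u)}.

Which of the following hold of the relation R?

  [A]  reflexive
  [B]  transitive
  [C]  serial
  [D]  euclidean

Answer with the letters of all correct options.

none

(A) not reflexive: not t R t.
(B) not transitive: t R s and s R t but not t R t.
(C) not serial: v has no R-successor.
(D) not euclidean: s R t and s R u but not t R u.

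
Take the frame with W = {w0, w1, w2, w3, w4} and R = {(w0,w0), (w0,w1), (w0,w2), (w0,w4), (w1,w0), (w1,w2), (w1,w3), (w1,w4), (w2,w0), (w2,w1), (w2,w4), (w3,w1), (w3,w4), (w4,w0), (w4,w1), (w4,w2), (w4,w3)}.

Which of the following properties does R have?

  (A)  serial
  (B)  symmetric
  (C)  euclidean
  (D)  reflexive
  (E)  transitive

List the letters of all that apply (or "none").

A, B

(A) serial: every world has an R-successor.
(B) symmetric: every R-edge is matched by its reverse.
(C) not euclidean: w1 R w0 and w1 R w3 but not w0 R w3.
(D) not reflexive: not w1 R w1.
(E) not transitive: w0 R w1 and w1 R w3 but not w0 R w3.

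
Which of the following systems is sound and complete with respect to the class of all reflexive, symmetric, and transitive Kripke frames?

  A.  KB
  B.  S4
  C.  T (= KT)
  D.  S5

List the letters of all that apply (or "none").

D

(A) KB is determined by the class of symmetric frames.
(B) S4 is determined by the class of reflexive and transitive frames.
(C) T (= KT) is determined by the class of reflexive frames.
(D) S5 is determined by exactly this class.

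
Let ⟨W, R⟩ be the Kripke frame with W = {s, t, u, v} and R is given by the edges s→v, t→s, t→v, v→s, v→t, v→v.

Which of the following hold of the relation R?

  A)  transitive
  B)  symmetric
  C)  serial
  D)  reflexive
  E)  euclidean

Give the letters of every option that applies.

(A) not transitive: s R v and v R s but not s R s.
(B) not symmetric: t R s but not s R t.
(C) not serial: u has no R-successor.
(D) not reflexive: not s R s.
(E) not euclidean: v R s and v R t but not s R t.

none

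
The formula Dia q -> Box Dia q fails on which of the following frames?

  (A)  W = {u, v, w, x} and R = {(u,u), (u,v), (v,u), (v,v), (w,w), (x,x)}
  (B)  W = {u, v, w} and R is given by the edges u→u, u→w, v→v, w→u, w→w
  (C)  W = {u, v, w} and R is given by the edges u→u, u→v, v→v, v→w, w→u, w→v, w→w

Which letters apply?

The schema Dia q -> Box Dia q is axiom 5; it is valid on a frame iff R is euclidean.
(A) R is euclidean (any two R-successors of the same world are R-related), so the schema is valid here.
(B) R is euclidean (any two R-successors of the same world are R-related), so the schema is valid here.
(C) R is not euclidean (u R v and u R u but not v R u), so the schema fails here.

C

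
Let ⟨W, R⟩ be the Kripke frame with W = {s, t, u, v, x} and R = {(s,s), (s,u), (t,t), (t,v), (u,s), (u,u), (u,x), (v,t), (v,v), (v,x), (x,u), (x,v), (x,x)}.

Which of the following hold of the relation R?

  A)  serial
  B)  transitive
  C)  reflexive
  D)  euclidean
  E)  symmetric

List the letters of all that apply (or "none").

A, C, E

(A) serial: every world has an R-successor.
(B) not transitive: s R u and u R x but not s R x.
(C) reflexive: each world relates to itself.
(D) not euclidean: u R s and u R x but not s R x.
(E) symmetric: every R-edge is matched by its reverse.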